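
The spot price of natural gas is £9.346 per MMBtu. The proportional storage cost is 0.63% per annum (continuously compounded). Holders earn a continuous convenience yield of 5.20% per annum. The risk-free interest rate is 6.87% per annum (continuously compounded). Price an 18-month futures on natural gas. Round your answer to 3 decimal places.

Net carry = r + u − y = 0.0687 + 0.0063 − 0.0520 = 0.0230
F = S·e^((r+u−y)T) = 9.346 · e^(0.0230 × 18/12) = 9.346 · e^0.034500
= 9.346 × 1.035102 = £9.674 per MMBtu

£9.674 per MMBtu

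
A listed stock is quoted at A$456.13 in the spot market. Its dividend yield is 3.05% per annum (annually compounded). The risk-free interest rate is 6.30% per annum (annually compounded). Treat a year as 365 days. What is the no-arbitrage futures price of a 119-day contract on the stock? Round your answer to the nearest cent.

A$460.77

F = S · (1+r)^T / (1+q)^T
= 456.13 × 1.020118 / 1.009843 = 456.13 × 1.010175
F = A$460.77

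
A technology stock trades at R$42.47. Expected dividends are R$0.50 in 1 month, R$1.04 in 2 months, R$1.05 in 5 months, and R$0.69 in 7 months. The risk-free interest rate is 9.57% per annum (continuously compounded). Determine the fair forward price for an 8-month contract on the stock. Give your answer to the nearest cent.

R$41.88

PV(dividends) I = 0.50·e^(−0.0957·1/12) + 1.04·e^(−0.0957·2/12) + 1.05·e^(−0.0957·5/12) + 0.69·e^(−0.0957·7/12)
I = 0.4960 + 1.0235 + 1.0090 + 0.6525 = 3.1810
F = (S − I)·e^(rT) = (42.47 − 3.1810) · e^(0.0957·8/12)
= 39.2890 · e^0.063800 = 39.2890 × 1.065879 = R$41.88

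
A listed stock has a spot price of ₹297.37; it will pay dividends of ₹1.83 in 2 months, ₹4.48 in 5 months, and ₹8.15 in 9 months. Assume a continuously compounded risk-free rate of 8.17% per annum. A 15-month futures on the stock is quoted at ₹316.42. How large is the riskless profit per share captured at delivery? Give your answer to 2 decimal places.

PV(dividends) I = 1.83·e^(−0.0817·2/12) + 4.48·e^(−0.0817·5/12) + 8.15·e^(−0.0817·9/12) = 13.8009
Fair futures F* = (S − I)·e^(rT) = (297.37 − 13.8009)·e^0.102125 = 283.5691 × 1.107522 = 314.0590
Market ₹316.42 > fair 314.0590: forward overpriced → cash-and-carry (borrow at r, buy the stock and collect the dividends, short the forward).
Profit at T = |F_mkt − F*| = |316.42 − 314.0590| = ₹2.36 per share

₹2.36 per share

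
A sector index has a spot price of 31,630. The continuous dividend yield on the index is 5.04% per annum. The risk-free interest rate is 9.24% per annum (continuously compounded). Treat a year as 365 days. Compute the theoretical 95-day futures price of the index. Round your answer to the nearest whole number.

F = S·e^((r − q)T) = 31630 · e^((0.0924 − 0.0504) × 95/365)
= 31630 · e^0.010932 = 31630 × 1.010992
F = 31,978

31,978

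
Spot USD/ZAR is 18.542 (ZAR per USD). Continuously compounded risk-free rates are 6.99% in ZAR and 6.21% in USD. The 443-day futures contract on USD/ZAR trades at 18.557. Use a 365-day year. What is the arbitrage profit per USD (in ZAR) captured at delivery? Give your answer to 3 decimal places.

Fair futures: F* = S·e^(carry·T), with carry = (r_ZAR − r_USD) = 0.0699 − 0.0621 = 0.0078
F* = 18.542 · e^(0.0078 × 443/365) = 18.542 · e^0.009467 = 18.542 × 1.009512 = 18.7184
Market 18.557 < fair 18.7184: forward underpriced → reverse cash-and-carry (short spot, go long the forward).
At maturity, profit = |F_mkt − F*| = |18.557 − 18.7184| = 0.161 per USD (in ZAR)

0.161 per USD (in ZAR)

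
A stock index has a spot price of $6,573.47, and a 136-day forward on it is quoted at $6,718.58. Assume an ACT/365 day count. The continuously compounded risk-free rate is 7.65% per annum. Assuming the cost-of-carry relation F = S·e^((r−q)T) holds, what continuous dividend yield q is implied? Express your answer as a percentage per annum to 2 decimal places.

1.79%

From F = S·e^((r−q)T): (r − q) = ln(F/S)/T
ln(6718.58/6573.47) = ln(1.022075) = 0.021835
(r − q) = 0.021835 / (136/365) = 0.058601
q = r − ln(F/S)/T = 0.0765 − 0.058601 = 0.017899
q = 1.79%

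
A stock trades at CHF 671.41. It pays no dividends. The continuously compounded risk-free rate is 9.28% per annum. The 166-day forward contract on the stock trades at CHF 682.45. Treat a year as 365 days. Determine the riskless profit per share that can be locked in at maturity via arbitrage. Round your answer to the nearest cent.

CHF 17.90 per share

Fair forward: F* = S·e^(carry·T), with carry = r = 0.0928
F* = 671.41 · e^(0.0928 × 166/365) = 671.41 · e^0.042205 = 671.41 × 1.043108 = CHF 700.3531
Market CHF 682.45 < fair CHF 700.3531: forward underpriced → reverse cash-and-carry (short spot, go long the forward).
At maturity, profit = |F_mkt − F*| = |682.45 − 700.3531| = CHF 17.90 per share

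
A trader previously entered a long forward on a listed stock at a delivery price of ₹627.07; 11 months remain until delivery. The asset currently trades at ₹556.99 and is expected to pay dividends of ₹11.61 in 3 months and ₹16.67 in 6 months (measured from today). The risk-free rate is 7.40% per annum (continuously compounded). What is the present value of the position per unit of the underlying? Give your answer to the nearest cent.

-₹56.42

PV(remaining dividends) I = 11.61·e^(−0.0740·3/12) + 16.67·e^(−0.0740·6/12) = 27.4617
Current forward F = (S − I)·e^(rT) = (556.99 − 27.4617)·e^(0.0740·11/12) = 529.5283 × 1.070187 = 566.6943
Value (long) = (F − K)·e^(−rT) = (566.6943 − 627.07) × 0.934416 = -56.4160
Value = -₹56.42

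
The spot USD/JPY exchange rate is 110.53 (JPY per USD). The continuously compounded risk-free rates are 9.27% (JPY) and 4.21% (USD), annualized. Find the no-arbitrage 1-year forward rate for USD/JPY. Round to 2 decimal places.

F = S·e^((r_JPY − r_USD)T) = 110.53 · e^((0.0927 − 0.0421) × 12/12)
= 110.53 · e^0.050600 = 110.53 × 1.051902
F = 116.27 JPY per USD

116.27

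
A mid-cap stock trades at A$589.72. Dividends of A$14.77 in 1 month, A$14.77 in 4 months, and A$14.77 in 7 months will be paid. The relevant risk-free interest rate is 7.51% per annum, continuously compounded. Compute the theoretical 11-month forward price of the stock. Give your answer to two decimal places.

PV(dividends) I = 14.77·e^(−0.0751·1/12) + 14.77·e^(−0.0751·4/12) + 14.77·e^(−0.0751·7/12)
I = 14.6779 + 14.4048 + 14.1369 = 43.2196
F = (S − I)·e^(rT) = (589.72 − 43.2196) · e^(0.0751·11/12)
= 546.5004 · e^0.068842 = 546.5004 × 1.071267 = A$585.45

A$585.45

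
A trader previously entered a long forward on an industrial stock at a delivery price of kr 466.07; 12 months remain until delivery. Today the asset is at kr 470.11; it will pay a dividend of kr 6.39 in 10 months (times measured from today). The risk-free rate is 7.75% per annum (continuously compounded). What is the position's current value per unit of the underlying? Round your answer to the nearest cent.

PV(remaining dividends) I = 6.39·e^(−0.0775·10/12) = 5.9904
Current forward F = (S − I)·e^(rT) = (470.11 − 5.9904)·e^(0.0775·12/12) = 464.1196 × 1.080582 = 501.5193
Value (long) = (F − K)·e^(−rT) = (501.5193 − 466.07) × 0.925427 = 32.8057
Value = kr 32.81

kr 32.81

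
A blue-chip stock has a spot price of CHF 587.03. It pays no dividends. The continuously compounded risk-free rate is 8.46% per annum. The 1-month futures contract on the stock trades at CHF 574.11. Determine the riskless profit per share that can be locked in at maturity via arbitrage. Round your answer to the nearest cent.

CHF 17.07 per share

Fair futures: F* = S·e^(carry·T), with carry = r = 0.0846
F* = 587.03 · e^(0.0846 × 1/12) = 587.03 · e^0.007050 = 587.03 × 1.007075 = CHF 591.1832
Market CHF 574.11 < fair CHF 591.1832: forward underpriced → reverse cash-and-carry (short spot, go long the forward).
At maturity, profit = |F_mkt − F*| = |574.11 − 591.1832| = CHF 17.07 per share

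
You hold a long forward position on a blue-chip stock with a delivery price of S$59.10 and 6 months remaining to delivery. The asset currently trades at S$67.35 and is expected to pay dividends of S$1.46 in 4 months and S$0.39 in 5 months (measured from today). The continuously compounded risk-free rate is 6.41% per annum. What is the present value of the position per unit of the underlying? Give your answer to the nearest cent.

S$8.31

PV(remaining dividends) I = 1.46·e^(−0.0641·4/12) + 0.39·e^(−0.0641·5/12) = 1.8089
Current forward F = (S − I)·e^(rT) = (67.35 − 1.8089)·e^(0.0641·6/12) = 65.5411 × 1.032569 = 67.6757
Value (long) = (F − K)·e^(−rT) = (67.6757 − 59.10) × 0.968458 = 8.3052
Value = S$8.31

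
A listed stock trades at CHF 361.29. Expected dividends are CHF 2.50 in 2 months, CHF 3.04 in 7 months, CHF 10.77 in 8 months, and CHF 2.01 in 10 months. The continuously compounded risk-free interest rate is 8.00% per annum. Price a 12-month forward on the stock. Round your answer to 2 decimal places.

PV(dividends) I = 2.50·e^(−0.0800·2/12) + 3.04·e^(−0.0800·7/12) + 10.77·e^(−0.0800·8/12) + 2.01·e^(−0.0800·10/12)
I = 2.4669 + 2.9014 + 10.2106 + 1.8804 = 17.4593
F = (S − I)·e^(rT) = (361.29 − 17.4593) · e^(0.0800·12/12)
= 343.8307 · e^0.080000 = 343.8307 × 1.083287 = CHF 372.47

CHF 372.47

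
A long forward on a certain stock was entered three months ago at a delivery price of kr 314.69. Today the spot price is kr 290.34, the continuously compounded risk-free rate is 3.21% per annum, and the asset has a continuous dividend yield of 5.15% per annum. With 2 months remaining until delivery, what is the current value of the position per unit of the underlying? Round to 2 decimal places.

Current fair forward for the remaining 2 months: F = S·e^((r − q)·T), (r − q) = 0.0321 − 0.0515 = -0.0194
F = 290.34 · e^(-0.0194 × 2/12) = 290.34 × 0.996772 = 289.4028
Value of long forward = (F − K)·e^(−rT) = (289.4028 − 314.69) · e^(−0.0321·2/12)
= -25.2872 × 0.994664 = -25.15

-kr 25.15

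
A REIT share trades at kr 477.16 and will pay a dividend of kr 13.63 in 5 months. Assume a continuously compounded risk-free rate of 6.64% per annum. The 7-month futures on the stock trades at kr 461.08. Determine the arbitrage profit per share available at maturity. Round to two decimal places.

PV(dividends) I = 13.63·e^(−0.0664·5/12) = 13.2581
Fair futures F* = (S − I)·e^(rT) = (477.16 − 13.2581)·e^0.038733 = 463.9019 × 1.039493 = 482.2228
Market kr 461.08 < fair 482.2228: forward underpriced → reverse cash-and-carry (short the stock, invest proceeds at r, pay the dividends, go long the forward).
Profit at T = |F_mkt − F*| = |461.08 − 482.2228| = kr 21.14 per share

kr 21.14 per share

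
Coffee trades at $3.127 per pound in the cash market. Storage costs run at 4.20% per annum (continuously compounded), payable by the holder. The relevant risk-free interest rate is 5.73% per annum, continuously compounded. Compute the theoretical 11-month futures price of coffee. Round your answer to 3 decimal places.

$3.425 per pound

Net carry = r + u − y = 0.0573 + 0.0420 − 0.0000 = 0.0993
F = S·e^((r+u−y)T) = 3.127 · e^(0.0993 × 11/12) = 3.127 · e^0.091025
= 3.127 × 1.095296 = $3.425 per pound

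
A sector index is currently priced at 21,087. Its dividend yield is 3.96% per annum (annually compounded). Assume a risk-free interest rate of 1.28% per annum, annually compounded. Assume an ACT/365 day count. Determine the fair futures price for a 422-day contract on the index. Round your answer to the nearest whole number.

F = S · (1+r)^T / (1+q)^T
= 21087 × 1.014814 / 1.045924 = 21087 × 0.970256
F = 20,460

20,460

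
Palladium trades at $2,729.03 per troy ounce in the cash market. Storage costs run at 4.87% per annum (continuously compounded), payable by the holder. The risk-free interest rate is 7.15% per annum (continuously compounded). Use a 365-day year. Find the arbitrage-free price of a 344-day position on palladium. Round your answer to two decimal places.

Net carry = r + u − y = 0.0715 + 0.0487 − 0.0000 = 0.1202
F = S·e^((r+u−y)T) = 2729.03 · e^(0.1202 × 344/365) = 2729.03 · e^0.11328438
= 2729.03 × 1.11995038 = $3,056.38 per troy ounce

$3,056.38 per troy ounce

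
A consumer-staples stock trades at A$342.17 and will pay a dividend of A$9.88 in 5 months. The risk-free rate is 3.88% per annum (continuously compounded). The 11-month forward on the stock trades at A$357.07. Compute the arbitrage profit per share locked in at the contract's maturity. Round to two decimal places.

A$12.58 per share

PV(dividends) I = 9.88·e^(−0.0388·5/12) = 9.7216
Fair forward F* = (S − I)·e^(rT) = (342.17 − 9.7216)·e^0.035567 = 332.4484 × 1.036207 = 344.4854
Market A$357.07 > fair 344.4854: forward overpriced → cash-and-carry (borrow at r, buy the stock and collect the dividends, short the forward).
Profit at T = |F_mkt − F*| = |357.07 − 344.4854| = A$12.58 per share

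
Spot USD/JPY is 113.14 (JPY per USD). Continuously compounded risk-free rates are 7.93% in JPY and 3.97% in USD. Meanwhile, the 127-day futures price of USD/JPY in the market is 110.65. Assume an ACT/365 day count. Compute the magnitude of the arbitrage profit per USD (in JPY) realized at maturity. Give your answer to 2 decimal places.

4.06 per USD (in JPY)

Fair futures: F* = S·e^(carry·T), with carry = (r_JPY − r_USD) = 0.0793 − 0.0397 = 0.0396
F* = 113.14 · e^(0.0396 × 127/365) = 113.14 · e^0.013779 = 113.14 × 1.013874 = 114.7097
Market 110.65 < fair 114.7097: forward underpriced → reverse cash-and-carry (short spot, go long the forward).
At maturity, profit = |F_mkt − F*| = |110.65 − 114.7097| = 4.06 per USD (in JPY)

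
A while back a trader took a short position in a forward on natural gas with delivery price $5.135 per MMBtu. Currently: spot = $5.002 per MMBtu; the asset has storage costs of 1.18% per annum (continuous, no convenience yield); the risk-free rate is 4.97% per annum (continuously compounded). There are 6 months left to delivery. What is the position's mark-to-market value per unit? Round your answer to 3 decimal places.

Current fair forward for the remaining 6 months: F = S·e^((r + u)·T), (r + u) = 0.0497 + 0.0118 = 0.0615
F = 5.002 · e^(0.0615 × 6/12) = 5.002 × 1.031228 = 5.1582
Value of long forward = (F − K)·e^(−rT) = (5.1582 − 5.135) · e^(−0.0497·6/12)
= 0.0232 × 0.975456 = 0.023
Short position value = −(long value) = -$0.023

-$0.023 per MMBtu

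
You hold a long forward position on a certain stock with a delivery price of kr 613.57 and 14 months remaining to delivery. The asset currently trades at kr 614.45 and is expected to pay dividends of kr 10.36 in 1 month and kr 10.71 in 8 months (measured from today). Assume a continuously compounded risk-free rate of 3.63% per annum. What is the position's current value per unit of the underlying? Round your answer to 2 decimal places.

kr 5.54

PV(remaining dividends) I = 10.36·e^(−0.0363·1/12) + 10.71·e^(−0.0363·8/12) = 20.7826
Current forward F = (S − I)·e^(rT) = (614.45 − 20.7826)·e^(0.0363·14/12) = 593.6674 × 1.043260 = 619.3495
Value (long) = (F − K)·e^(−rT) = (619.3495 − 613.57) × 0.958534 = 5.5398
Value = kr 5.54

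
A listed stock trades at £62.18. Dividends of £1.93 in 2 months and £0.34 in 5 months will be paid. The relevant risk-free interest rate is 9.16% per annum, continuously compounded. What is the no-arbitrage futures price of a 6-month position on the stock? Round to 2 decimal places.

PV(dividends) I = 1.93·e^(−0.0916·2/12) + 0.34·e^(−0.0916·5/12)
I = 1.9008 + 0.3273 = 2.2281
F = (S − I)·e^(rT) = (62.18 − 2.2281) · e^(0.0916·6/12)
= 59.9519 · e^0.045800 = 59.9519 × 1.046865 = £62.76

£62.76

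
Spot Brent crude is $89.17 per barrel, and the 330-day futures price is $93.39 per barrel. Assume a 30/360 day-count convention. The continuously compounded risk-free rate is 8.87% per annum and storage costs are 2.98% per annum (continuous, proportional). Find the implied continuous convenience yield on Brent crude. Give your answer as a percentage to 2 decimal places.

F = S·e^((r+u−y)T) ⇒ (r+u−y) = ln(F/S)/T
ln(93.39/89.17) = 0.046240; /T ⇒ 0.050444
y = r + u − ln(F/S)/T = 0.0887 + 0.0298 − 0.050444 = 0.068056
y = 6.81%

6.81%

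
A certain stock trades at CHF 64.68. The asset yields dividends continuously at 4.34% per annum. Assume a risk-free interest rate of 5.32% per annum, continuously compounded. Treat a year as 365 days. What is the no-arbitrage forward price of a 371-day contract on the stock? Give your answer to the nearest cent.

CHF 65.33

F = S·e^((r − q)T) = 64.68 · e^((0.0532 − 0.0434) × 371/365)
= 64.68 · e^0.009961 = 64.68 × 1.010011
F = CHF 65.33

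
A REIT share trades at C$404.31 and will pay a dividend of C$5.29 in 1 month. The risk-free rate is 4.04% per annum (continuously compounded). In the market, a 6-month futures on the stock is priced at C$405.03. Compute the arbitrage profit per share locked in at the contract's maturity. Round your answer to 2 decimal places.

C$2.15 per share

PV(dividends) I = 5.29·e^(−0.0404·1/12) = 5.2722
Fair futures F* = (S − I)·e^(rT) = (404.31 − 5.2722)·e^0.020200 = 399.0378 × 1.020405 = 407.1802
Market C$405.03 < fair 407.1802: forward underpriced → reverse cash-and-carry (short the stock, invest proceeds at r, pay the dividends, go long the forward).
Profit at T = |F_mkt − F*| = |405.03 − 407.1802| = C$2.15 per share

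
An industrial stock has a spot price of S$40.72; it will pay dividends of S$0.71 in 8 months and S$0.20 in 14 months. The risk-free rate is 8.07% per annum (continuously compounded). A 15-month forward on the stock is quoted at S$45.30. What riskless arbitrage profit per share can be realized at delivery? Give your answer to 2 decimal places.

S$1.20 per share

PV(dividends) I = 0.71·e^(−0.0807·8/12) + 0.20·e^(−0.0807·14/12) = 0.8548
Fair forward F* = (S − I)·e^(rT) = (40.72 − 0.8548)·e^0.100875 = 39.8652 × 1.106138 = 44.0964
Market S$45.30 > fair 44.0964: forward overpriced → cash-and-carry (borrow at r, buy the stock and collect the dividends, short the forward).
Profit at T = |F_mkt − F*| = |45.30 − 44.0964| = S$1.20 per share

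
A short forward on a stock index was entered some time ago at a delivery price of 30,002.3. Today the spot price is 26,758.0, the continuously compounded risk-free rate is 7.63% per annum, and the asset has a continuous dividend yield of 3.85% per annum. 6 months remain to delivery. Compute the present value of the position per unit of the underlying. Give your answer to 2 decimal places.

Current fair forward for the remaining 6 months: F = S·e^((r − q)·T), (r − q) = 0.0763 − 0.0385 = 0.0378
F = 26758.0 · e^(0.0378 × 6/12) = 26758.0 × 1.01907974 = 27268.5357
Value of long forward = (F − K)·e^(−rT) = (27268.5357 − 30002.3) · e^(−0.0763·6/12)
= -2733.7643 × 0.96256854 = -2631.44
Short position value = −(long value) = 2631.44

2631.44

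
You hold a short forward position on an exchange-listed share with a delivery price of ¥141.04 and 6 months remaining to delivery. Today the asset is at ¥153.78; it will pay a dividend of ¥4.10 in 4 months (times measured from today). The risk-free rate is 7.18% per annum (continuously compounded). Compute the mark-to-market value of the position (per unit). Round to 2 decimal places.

-¥13.71

PV(remaining dividends) I = 4.10·e^(−0.0718·4/12) = 4.0030
Current forward F = (S − I)·e^(rT) = (153.78 − 4.0030)·e^(0.0718·6/12) = 149.7770 × 1.036552 = 155.2516
Value (long) = (F − K)·e^(−rT) = (155.2516 − 141.04) × 0.964737 = 13.7105
Short position value = −(long value) = -¥13.71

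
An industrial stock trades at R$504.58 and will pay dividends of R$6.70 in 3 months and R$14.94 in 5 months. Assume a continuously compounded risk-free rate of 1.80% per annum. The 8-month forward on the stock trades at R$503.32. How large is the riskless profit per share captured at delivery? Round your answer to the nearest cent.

R$14.41 per share

PV(dividends) I = 6.70·e^(−0.0180·3/12) + 14.94·e^(−0.0180·5/12) = 21.4983
Fair forward F* = (S − I)·e^(rT) = (504.58 − 21.4983)·e^0.012000 = 483.0817 × 1.012072 = 488.9135
Market R$503.32 > fair 488.9135: forward overpriced → cash-and-carry (borrow at r, buy the stock and collect the dividends, short the forward).
Profit at T = |F_mkt − F*| = |503.32 − 488.9135| = R$14.41 per share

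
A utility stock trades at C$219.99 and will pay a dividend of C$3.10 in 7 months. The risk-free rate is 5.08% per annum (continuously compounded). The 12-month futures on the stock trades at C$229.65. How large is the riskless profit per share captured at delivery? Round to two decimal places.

C$1.36 per share

PV(dividends) I = 3.10·e^(−0.0508·7/12) = 3.0095
Fair futures F* = (S − I)·e^(rT) = (219.99 − 3.0095)·e^0.050800 = 216.9805 × 1.052112 = 228.2878
Market C$229.65 > fair 228.2878: forward overpriced → cash-and-carry (borrow at r, buy the stock and collect the dividends, short the forward).
Profit at T = |F_mkt − F*| = |229.65 − 228.2878| = C$1.36 per share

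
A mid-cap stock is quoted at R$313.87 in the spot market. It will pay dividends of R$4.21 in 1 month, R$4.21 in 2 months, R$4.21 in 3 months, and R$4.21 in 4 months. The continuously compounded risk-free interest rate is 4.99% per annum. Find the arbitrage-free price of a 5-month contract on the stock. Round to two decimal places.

PV(dividends) I = 4.21·e^(−0.0499·1/12) + 4.21·e^(−0.0499·2/12) + 4.21·e^(−0.0499·3/12) + 4.21·e^(−0.0499·4/12)
I = 4.1925 + 4.1751 + 4.1578 + 4.1406 = 16.6660
F = (S − I)·e^(rT) = (313.87 − 16.6660) · e^(0.0499·5/12)
= 297.2040 · e^0.020792 = 297.2040 × 1.021010 = R$303.45

R$303.45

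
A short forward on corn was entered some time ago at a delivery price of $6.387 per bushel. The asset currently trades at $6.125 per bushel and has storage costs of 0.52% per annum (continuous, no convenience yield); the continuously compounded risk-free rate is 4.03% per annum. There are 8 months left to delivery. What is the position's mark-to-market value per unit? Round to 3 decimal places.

Current fair forward for the remaining 8 months: F = S·e^((r + u)·T), (r + u) = 0.0403 + 0.0052 = 0.0455
F = 6.125 · e^(0.0455 × 8/12) = 6.125 × 1.030798 = 6.3136
Value of long forward = (F − K)·e^(−rT) = (6.3136 − 6.387) · e^(−0.0403·8/12)
= -0.0734 × 0.973491 = -0.071
Short position value = −(long value) = $0.071

$0.071 per bushel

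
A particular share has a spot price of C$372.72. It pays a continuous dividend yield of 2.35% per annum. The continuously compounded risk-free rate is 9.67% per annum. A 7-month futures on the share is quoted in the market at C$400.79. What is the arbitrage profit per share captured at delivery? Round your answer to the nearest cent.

C$11.81 per share

Fair futures: F* = S·e^(carry·T), with carry = (r − q) = 0.0967 − 0.0235 = 0.0732
F* = 372.72 · e^(0.0732 × 7/12) = 372.72 · e^0.042700 = 372.72 × 1.043625 = C$388.9799
Market C$400.79 > fair C$388.9799: forward overpriced → cash-and-carry (buy spot, short the forward).
At maturity, profit = |F_mkt − F*| = |400.79 − 388.9799| = C$11.81 per share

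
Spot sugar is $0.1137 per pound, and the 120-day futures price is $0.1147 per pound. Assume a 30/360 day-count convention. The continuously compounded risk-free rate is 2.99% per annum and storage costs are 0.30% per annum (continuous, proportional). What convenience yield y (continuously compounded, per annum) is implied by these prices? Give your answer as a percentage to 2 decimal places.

0.66%

F = S·e^((r+u−y)T) ⇒ (r+u−y) = ln(F/S)/T
ln(0.1147/0.1137) = 0.008757; /T ⇒ 0.026271
y = r + u − ln(F/S)/T = 0.0299 + 0.0030 − 0.026271 = 0.006629
y = 0.66%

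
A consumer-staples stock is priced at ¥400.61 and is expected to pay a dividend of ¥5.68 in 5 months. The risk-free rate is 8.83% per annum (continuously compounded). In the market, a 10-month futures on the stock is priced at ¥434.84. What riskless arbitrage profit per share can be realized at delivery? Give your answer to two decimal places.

PV(dividends) I = 5.68·e^(−0.0883·5/12) = 5.4748
Fair futures F* = (S − I)·e^(rT) = (400.61 − 5.4748)·e^0.073583 = 395.1352 × 1.076358 = 425.3069
Market ¥434.84 > fair 425.3069: forward overpriced → cash-and-carry (borrow at r, buy the stock and collect the dividends, short the forward).
Profit at T = |F_mkt − F*| = |434.84 − 425.3069| = ¥9.53 per share

¥9.53 per share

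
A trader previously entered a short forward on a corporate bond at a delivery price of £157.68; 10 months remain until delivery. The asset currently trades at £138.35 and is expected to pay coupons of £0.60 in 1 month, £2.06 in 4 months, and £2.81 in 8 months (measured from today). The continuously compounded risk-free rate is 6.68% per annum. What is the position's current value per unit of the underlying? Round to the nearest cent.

£16.09

PV(remaining coupons) I = 0.60·e^(−0.0668·1/12) + 2.06·e^(−0.0668·4/12) + 2.81·e^(−0.0668·8/12) = 5.2989
Current forward F = (S − I)·e^(rT) = (138.35 − 5.2989)·e^(0.0668·10/12) = 133.0511 × 1.057245 = 140.6676
Value (long) = (F − K)·e^(−rT) = (140.6676 − 157.68) × 0.945854 = -16.0912
Short position value = −(long value) = £16.09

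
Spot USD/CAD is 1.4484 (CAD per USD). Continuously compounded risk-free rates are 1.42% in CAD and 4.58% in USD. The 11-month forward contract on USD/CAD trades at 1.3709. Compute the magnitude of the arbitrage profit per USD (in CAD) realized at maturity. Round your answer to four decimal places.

0.0361 per USD (in CAD)

Fair forward: F* = S·e^(carry·T), with carry = (r_CAD − r_USD) = 0.0142 − 0.0458 = -0.0316
F* = 1.4484 · e^(-0.0316 × 11/12) = 1.4484 · e^-0.028967 = 1.4484 × 0.971449 = 1.4070
Market 1.3709 < fair 1.4070: forward underpriced → reverse cash-and-carry (short spot, go long the forward).
At maturity, profit = |F_mkt − F*| = |1.3709 − 1.4070| = 0.0361 per USD (in CAD)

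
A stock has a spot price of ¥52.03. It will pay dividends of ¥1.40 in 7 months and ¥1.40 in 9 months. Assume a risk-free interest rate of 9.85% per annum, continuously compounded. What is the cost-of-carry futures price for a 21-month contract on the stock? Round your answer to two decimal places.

PV(dividends) I = 1.40·e^(−0.0985·7/12) + 1.40·e^(−0.0985·9/12)
I = 1.3218 + 1.3003 = 2.6221
F = (S − I)·e^(rT) = (52.03 − 2.6221) · e^(0.0985·21/12)
= 49.4079 · e^0.172375 = 49.4079 × 1.188123 = ¥58.70

¥58.70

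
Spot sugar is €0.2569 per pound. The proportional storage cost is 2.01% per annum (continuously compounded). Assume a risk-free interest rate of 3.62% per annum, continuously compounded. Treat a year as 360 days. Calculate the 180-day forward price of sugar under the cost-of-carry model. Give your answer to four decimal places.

Net carry = r + u − y = 0.0362 + 0.0201 − 0.0000 = 0.0563
F = S·e^((r+u−y)T) = 0.2569 · e^(0.0563 × 180/360) = 0.2569 · e^0.028150
= 0.2569 × 1.028550 = €0.2642 per pound

€0.2642 per pound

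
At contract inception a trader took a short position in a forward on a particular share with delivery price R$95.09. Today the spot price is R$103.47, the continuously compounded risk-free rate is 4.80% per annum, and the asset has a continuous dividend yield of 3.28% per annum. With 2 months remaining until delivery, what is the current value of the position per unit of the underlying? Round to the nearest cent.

-R$8.57

Current fair forward for the remaining 2 months: F = S·e^((r − q)·T), (r − q) = 0.0480 − 0.0328 = 0.0152
F = 103.47 · e^(0.0152 × 2/12) = 103.47 × 1.002537 = 103.7325
Value of long forward = (F − K)·e^(−rT) = (103.7325 − 95.09) · e^(−0.0480·2/12)
= 8.6425 × 0.992032 = 8.57
Short position value = −(long value) = -R$8.57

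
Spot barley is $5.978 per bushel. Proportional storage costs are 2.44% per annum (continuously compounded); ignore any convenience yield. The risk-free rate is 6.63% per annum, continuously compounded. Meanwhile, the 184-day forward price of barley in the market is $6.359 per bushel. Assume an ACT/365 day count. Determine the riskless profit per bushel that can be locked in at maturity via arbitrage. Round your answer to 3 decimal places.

$0.101 per bushel

Fair forward: F* = S·e^(carry·T), with carry = (r + u) = 0.0663 + 0.0244 = 0.0907
F* = 5.978 · e^(0.0907 × 184/365) = 5.978 · e^0.045723 = 5.978 × 1.046784 = $6.2577
Market $6.359 > fair $6.2577: forward overpriced → cash-and-carry (buy spot, short the forward).
At maturity, profit = |F_mkt − F*| = |6.359 − 6.2577| = $0.101 per bushel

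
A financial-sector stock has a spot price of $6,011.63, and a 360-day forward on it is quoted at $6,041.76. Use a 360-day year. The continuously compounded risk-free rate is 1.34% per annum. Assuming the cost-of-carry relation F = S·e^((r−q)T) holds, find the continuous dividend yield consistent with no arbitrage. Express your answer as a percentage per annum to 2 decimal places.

0.84%

From F = S·e^((r−q)T): (r − q) = ln(F/S)/T
ln(6041.76/6011.63) = ln(1.005012) = 0.004999
(r − q) = 0.004999 / (360/360) = 0.004999
q = r − ln(F/S)/T = 0.0134 − 0.004999 = 0.008401
q = 0.84%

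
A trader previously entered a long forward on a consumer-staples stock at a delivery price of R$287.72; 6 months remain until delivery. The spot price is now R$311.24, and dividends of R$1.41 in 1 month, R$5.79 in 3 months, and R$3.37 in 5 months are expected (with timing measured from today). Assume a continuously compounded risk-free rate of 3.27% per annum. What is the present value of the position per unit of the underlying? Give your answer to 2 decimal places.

PV(remaining dividends) I = 1.41·e^(−0.0327·1/12) + 5.79·e^(−0.0327·3/12) + 3.37·e^(−0.0327·5/12) = 10.4734
Current forward F = (S − I)·e^(rT) = (311.24 − 10.4734)·e^(0.0327·6/12) = 300.7666 × 1.016484 = 305.7244
Value (long) = (F − K)·e^(−rT) = (305.7244 − 287.72) × 0.983783 = 17.7124
Value = R$17.71

R$17.71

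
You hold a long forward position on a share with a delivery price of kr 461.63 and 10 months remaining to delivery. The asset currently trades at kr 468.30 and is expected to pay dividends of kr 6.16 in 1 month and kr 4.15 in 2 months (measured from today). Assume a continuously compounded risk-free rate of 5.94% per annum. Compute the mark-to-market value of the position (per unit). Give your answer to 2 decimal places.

PV(remaining dividends) I = 6.16·e^(−0.0594·1/12) + 4.15·e^(−0.0594·2/12) = 10.2387
Current forward F = (S − I)·e^(rT) = (468.30 − 10.2387)·e^(0.0594·10/12) = 458.0613 × 1.050746 = 481.3061
Value (long) = (F − K)·e^(−rT) = (481.3061 − 461.63) × 0.951705 = 18.7258
Value = kr 18.73

kr 18.73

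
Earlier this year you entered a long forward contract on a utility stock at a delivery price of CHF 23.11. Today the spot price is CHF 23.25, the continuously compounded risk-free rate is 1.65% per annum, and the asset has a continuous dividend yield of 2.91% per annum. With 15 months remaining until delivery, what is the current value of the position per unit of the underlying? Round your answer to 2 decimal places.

-CHF 0.22

Current fair forward for the remaining 15 months: F = S·e^((r − q)·T), (r − q) = 0.0165 − 0.0291 = -0.0126
F = 23.25 · e^(-0.0126 × 15/12) = 23.25 × 0.984373 = 22.8867
Value of long forward = (F − K)·e^(−rT) = (22.8867 − 23.11) · e^(−0.0165·15/12)
= -0.2233 × 0.979586 = -0.22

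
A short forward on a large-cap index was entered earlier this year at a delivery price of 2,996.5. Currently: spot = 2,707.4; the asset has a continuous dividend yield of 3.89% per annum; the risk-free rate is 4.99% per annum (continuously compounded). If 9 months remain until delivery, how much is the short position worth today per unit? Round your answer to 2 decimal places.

Current fair forward for the remaining 9 months: F = S·e^((r − q)·T), (r − q) = 0.0499 − 0.0389 = 0.0110
F = 2707.4 · e^(0.0110 × 9/12) = 2707.4 × 1.00828413 = 2729.8285
Value of long forward = (F − K)·e^(−rT) = (2729.8285 − 2996.5) · e^(−0.0499·9/12)
= -266.6715 × 0.96326666 = -256.88
Short position value = −(long value) = 256.88

256.88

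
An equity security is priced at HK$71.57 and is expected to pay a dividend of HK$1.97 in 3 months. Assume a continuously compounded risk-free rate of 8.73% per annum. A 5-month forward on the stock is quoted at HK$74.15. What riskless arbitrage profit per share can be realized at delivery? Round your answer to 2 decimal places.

HK$1.93 per share

PV(dividends) I = 1.97·e^(−0.0873·3/12) = 1.9275
Fair forward F* = (S − I)·e^(rT) = (71.57 − 1.9275)·e^0.036375 = 69.6425 × 1.037045 = 72.2224
Market HK$74.15 > fair 72.2224: forward overpriced → cash-and-carry (borrow at r, buy the stock and collect the dividends, short the forward).
Profit at T = |F_mkt − F*| = |74.15 − 72.2224| = HK$1.93 per share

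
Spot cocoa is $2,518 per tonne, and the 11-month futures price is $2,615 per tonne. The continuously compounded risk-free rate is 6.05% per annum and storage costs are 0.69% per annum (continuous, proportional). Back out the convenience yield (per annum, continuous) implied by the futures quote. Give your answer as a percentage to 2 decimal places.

2.62%

F = S·e^((r+u−y)T) ⇒ (r+u−y) = ln(F/S)/T
ln(2615/2518) = 0.037799; /T ⇒ 0.041235
y = r + u − ln(F/S)/T = 0.0605 + 0.0069 − 0.041235 = 0.026165
y = 2.62%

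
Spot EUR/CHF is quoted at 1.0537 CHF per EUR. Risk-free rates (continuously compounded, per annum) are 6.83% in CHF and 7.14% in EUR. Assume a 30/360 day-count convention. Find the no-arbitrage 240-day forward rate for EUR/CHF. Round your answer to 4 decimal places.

F = S·e^((r_CHF − r_EUR)T) = 1.0537 · e^((0.0683 − 0.0714) × 240/360)
= 1.0537 · e^-0.002067 = 1.0537 × 0.997935
F = 1.0515 CHF per EUR

1.0515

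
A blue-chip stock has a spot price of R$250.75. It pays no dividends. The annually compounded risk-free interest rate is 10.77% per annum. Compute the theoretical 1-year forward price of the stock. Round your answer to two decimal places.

R$277.76

F = S · (1+r)^T
= 250.75 × 1.107700
F = R$277.76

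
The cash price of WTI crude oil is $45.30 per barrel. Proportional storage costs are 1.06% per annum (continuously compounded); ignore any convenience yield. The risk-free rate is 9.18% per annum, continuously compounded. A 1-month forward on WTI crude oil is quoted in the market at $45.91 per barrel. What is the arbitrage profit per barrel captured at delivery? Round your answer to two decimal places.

Fair forward: F* = S·e^(carry·T), with carry = (r + u) = 0.0918 + 0.0106 = 0.1024
F* = 45.30 · e^(0.1024 × 1/12) = 45.30 · e^0.008533 = 45.30 × 1.008570 = $45.6882
Market $45.91 > fair $45.6882: forward overpriced → cash-and-carry (buy spot, short the forward).
At maturity, profit = |F_mkt − F*| = |45.91 − 45.6882| = $0.22 per barrel

$0.22 per barrel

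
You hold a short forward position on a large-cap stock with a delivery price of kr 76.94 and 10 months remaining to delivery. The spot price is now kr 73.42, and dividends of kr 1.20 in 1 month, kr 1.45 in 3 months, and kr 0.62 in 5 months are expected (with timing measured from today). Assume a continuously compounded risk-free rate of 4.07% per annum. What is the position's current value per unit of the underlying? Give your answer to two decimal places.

PV(remaining dividends) I = 1.20·e^(−0.0407·1/12) + 1.45·e^(−0.0407·3/12) + 0.62·e^(−0.0407·5/12) = 3.2408
Current forward F = (S − I)·e^(rT) = (73.42 − 3.2408)·e^(0.0407·10/12) = 70.1792 × 1.034498 = 72.6002
Value (long) = (F − K)·e^(−rT) = (72.6002 − 76.94) × 0.966652 = -4.1951
Short position value = −(long value) = kr 4.20

kr 4.20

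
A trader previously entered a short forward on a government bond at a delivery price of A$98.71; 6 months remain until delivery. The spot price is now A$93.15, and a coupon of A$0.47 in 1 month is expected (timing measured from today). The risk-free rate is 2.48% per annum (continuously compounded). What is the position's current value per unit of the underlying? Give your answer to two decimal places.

A$4.81

PV(remaining coupons) I = 0.47·e^(−0.0248·1/12) = 0.4690
Current forward F = (S − I)·e^(rT) = (93.15 − 0.4690)·e^(0.0248·6/12) = 92.6810 × 1.012477 = 93.8374
Value (long) = (F − K)·e^(−rT) = (93.8374 − 98.71) × 0.987677 = -4.8126
Short position value = −(long value) = A$4.81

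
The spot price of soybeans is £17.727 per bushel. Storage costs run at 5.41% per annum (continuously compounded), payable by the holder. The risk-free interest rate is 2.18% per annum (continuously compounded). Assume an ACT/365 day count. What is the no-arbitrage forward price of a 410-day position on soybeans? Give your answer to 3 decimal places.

Net carry = r + u − y = 0.0218 + 0.0541 − 0.0000 = 0.0759
F = S·e^((r+u−y)T) = 17.727 · e^(0.0759 × 410/365) = 17.727 · e^0.085258
= 17.727 × 1.088998 = £19.305 per bushel

£19.305 per bushel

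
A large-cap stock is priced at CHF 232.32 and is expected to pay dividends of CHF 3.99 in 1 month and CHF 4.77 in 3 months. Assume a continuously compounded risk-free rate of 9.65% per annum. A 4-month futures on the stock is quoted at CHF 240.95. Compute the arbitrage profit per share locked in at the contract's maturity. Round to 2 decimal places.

PV(dividends) I = 3.99·e^(−0.0965·1/12) + 4.77·e^(−0.0965·3/12) = 8.6143
Fair futures F* = (S − I)·e^(rT) = (232.32 − 8.6143)·e^0.032167 = 223.7057 × 1.032690 = 231.0186
Market CHF 240.95 > fair 231.0186: forward overpriced → cash-and-carry (borrow at r, buy the stock and collect the dividends, short the forward).
Profit at T = |F_mkt − F*| = |240.95 − 231.0186| = CHF 9.93 per share

CHF 9.93 per share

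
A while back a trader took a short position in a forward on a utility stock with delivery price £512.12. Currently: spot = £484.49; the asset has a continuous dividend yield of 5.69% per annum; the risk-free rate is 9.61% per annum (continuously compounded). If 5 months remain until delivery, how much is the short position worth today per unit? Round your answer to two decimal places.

Current fair forward for the remaining 5 months: F = S·e^((r − q)·T), (r − q) = 0.0961 − 0.0569 = 0.0392
F = 484.49 · e^(0.0392 × 5/12) = 484.49 × 1.016467 = 492.4681
Value of long forward = (F − K)·e^(−rT) = (492.4681 − 512.12) · e^(−0.0961·5/12)
= -19.6519 × 0.960749 = -18.88
Short position value = −(long value) = £18.88

£18.88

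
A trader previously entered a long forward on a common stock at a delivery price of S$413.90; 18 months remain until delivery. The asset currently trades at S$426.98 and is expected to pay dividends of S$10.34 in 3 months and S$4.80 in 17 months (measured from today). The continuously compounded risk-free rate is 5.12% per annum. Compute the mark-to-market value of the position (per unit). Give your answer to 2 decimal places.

S$29.00

PV(remaining dividends) I = 10.34·e^(−0.0512·3/12) + 4.80·e^(−0.0512·17/12) = 14.6727
Current forward F = (S − I)·e^(rT) = (426.98 − 14.6727)·e^(0.0512·18/12) = 412.3073 × 1.079826 = 445.2201
Value (long) = (F − K)·e^(−rT) = (445.2201 − 413.90) × 0.926075 = 29.0048
Value = S$29.00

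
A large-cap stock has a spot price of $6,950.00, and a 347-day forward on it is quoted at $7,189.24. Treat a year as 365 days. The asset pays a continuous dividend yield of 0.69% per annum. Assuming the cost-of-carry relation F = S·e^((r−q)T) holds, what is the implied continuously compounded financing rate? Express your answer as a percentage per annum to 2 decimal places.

4.25%

From F = S·e^((r−q)T): (r − q) = ln(F/S)/T
ln(7189.24/6950.00) = ln(1.034423) = 0.033844
(r − q) = 0.033844 / (347/365) = 0.035600
r = ln(F/S)/T + q = 0.035600 + 0.0069 = 0.042500
r = 4.25%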